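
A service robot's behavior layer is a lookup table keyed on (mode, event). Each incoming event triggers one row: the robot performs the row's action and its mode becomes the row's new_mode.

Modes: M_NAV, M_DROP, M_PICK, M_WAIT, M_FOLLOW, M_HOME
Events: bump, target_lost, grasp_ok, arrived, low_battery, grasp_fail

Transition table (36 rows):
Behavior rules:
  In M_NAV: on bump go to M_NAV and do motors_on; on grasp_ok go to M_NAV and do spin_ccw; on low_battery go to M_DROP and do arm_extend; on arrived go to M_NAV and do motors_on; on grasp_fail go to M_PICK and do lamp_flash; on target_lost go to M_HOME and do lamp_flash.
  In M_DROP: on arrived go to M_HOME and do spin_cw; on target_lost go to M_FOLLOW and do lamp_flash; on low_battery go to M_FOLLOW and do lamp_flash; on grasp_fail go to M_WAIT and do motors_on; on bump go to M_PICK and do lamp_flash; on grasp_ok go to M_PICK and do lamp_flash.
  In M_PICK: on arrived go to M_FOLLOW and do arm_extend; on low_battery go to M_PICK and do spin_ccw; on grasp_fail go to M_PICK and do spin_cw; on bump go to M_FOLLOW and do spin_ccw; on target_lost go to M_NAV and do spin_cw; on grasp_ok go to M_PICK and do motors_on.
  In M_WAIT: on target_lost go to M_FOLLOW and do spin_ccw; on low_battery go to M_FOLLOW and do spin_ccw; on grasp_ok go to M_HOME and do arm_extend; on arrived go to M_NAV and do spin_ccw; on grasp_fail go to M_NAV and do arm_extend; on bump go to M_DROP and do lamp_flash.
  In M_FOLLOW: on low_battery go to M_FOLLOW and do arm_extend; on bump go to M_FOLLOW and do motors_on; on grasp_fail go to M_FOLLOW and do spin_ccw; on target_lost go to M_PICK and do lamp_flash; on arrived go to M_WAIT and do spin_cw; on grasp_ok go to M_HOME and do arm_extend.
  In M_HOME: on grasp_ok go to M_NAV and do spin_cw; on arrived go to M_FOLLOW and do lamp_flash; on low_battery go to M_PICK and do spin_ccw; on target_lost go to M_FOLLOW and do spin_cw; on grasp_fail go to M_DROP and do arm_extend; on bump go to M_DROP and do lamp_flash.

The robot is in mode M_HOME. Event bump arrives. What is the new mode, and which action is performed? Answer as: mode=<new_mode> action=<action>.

current mode = M_HOME; filter table to that mode:
  (M_HOME, grasp_ok) → (M_NAV, spin_cw)
  (M_HOME, arrived) → (M_FOLLOW, lamp_flash)
  (M_HOME, low_battery) → (M_PICK, spin_ccw)
  (M_HOME, target_lost) → (M_FOLLOW, spin_cw)
  (M_HOME, grasp_fail) → (M_DROP, arm_extend)
  (M_HOME, bump) → (M_DROP, lamp_flash)  ← event matches
event = bump selects (M_DROP, lamp_flash)

mode=M_DROP action=lamp_flash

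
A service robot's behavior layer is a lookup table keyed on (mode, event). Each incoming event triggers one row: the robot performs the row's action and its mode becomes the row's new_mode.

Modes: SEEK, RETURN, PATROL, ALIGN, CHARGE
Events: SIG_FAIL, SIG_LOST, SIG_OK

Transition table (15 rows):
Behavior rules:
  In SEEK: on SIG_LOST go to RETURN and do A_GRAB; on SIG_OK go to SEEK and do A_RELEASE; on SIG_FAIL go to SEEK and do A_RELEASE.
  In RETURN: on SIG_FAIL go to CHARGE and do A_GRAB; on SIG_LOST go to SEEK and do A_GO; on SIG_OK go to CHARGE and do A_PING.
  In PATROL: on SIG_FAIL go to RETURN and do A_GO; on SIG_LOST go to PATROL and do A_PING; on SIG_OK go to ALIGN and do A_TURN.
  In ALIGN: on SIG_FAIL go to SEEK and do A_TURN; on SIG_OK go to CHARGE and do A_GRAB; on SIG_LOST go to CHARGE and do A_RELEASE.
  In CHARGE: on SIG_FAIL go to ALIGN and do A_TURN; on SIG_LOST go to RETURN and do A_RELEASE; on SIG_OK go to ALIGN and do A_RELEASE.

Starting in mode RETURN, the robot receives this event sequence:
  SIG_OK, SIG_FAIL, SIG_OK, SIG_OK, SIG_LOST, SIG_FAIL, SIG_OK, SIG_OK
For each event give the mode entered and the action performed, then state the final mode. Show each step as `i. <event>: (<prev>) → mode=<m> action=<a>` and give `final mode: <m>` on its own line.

1. SIG_OK: (RETURN) → mode=CHARGE action=A_PING
2. SIG_FAIL: (CHARGE) → mode=ALIGN action=A_TURN
3. SIG_OK: (ALIGN) → mode=CHARGE action=A_GRAB
4. SIG_OK: (CHARGE) → mode=ALIGN action=A_RELEASE
5. SIG_LOST: (ALIGN) → mode=CHARGE action=A_RELEASE
6. SIG_FAIL: (CHARGE) → mode=ALIGN action=A_TURN
7. SIG_OK: (ALIGN) → mode=CHARGE action=A_GRAB
8. SIG_OK: (CHARGE) → mode=ALIGN action=A_RELEASE

final mode: ALIGN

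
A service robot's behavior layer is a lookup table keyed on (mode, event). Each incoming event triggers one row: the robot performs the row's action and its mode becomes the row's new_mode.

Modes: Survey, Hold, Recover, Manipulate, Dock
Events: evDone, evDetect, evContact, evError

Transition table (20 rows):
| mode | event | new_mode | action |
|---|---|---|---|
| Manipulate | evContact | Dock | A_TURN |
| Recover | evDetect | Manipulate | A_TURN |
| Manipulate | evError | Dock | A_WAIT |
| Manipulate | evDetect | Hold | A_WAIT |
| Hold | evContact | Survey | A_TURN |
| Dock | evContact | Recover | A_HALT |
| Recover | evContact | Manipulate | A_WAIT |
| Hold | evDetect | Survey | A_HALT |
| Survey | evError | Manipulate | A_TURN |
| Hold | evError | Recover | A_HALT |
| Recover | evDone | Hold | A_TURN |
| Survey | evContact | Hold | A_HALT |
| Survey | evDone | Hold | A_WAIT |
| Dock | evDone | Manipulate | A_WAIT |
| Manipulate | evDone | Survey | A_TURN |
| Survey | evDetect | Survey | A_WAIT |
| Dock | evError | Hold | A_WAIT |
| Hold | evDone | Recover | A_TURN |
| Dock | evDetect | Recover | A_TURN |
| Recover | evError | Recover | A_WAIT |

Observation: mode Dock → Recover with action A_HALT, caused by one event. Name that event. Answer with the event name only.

try evDone: (Dock, evDone) → (Manipulate, A_WAIT)
try evDetect: (Dock, evDetect) → (Recover, A_TURN)
try evContact: (Dock, evContact) → (Recover, A_HALT)  ← matches
try evError: (Dock, evError) → (Hold, A_WAIT)

evContact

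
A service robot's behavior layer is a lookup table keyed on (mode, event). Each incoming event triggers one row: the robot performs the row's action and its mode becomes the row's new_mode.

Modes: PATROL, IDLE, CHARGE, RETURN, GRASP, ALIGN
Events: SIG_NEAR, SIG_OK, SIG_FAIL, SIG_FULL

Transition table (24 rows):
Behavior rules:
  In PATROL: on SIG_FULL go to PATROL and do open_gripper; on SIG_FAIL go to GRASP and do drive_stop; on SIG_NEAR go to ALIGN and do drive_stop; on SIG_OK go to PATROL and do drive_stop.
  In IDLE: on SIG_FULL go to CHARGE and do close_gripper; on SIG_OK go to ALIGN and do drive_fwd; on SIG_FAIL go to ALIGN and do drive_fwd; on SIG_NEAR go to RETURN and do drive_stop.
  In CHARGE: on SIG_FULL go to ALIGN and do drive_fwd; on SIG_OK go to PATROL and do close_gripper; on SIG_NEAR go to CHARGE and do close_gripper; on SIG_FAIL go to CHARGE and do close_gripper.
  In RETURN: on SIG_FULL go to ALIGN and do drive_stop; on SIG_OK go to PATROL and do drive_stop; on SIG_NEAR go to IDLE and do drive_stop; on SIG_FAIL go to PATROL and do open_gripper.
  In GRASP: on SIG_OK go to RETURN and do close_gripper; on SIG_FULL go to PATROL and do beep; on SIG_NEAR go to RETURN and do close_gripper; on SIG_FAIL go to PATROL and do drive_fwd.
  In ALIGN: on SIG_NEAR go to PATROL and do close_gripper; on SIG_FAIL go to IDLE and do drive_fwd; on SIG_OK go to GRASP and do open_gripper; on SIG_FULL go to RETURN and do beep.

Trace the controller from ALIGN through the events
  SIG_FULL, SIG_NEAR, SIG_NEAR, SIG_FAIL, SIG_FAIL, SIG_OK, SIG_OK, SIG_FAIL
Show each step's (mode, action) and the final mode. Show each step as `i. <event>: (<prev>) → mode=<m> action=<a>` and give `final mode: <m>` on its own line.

1. SIG_FULL: (ALIGN) → mode=RETURN action=beep
2. SIG_NEAR: (RETURN) → mode=IDLE action=drive_stop
3. SIG_NEAR: (IDLE) → mode=RETURN action=drive_stop
4. SIG_FAIL: (RETURN) → mode=PATROL action=open_gripper
5. SIG_FAIL: (PATROL) → mode=GRASP action=drive_stop
6. SIG_OK: (GRASP) → mode=RETURN action=close_gripper
7. SIG_OK: (RETURN) → mode=PATROL action=drive_stop
8. SIG_FAIL: (PATROL) → mode=GRASP action=drive_stop

final mode: GRASP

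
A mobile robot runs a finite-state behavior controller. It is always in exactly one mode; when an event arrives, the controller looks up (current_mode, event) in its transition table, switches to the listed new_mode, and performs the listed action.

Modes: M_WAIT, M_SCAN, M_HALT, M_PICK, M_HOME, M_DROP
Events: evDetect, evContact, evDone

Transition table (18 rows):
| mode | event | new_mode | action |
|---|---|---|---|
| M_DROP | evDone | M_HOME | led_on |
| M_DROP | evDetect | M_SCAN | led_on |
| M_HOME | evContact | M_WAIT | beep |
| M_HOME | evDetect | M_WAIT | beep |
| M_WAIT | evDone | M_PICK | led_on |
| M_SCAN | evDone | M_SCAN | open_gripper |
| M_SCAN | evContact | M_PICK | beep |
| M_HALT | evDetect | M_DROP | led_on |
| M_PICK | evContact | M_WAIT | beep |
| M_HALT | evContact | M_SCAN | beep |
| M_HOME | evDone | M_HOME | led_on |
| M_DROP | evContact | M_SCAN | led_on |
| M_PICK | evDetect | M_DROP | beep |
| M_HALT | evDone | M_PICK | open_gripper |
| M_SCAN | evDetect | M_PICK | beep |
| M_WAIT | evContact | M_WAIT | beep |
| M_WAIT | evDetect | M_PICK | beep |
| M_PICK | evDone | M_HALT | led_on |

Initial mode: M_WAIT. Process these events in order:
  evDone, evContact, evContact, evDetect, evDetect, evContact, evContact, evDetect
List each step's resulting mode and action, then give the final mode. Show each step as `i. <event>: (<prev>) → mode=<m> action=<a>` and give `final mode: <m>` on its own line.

final mode: M_DROP

1. evDone: (M_WAIT) → mode=M_PICK action=led_on
2. evContact: (M_PICK) → mode=M_WAIT action=beep
3. evContact: (M_WAIT) → mode=M_WAIT action=beep
4. evDetect: (M_WAIT) → mode=M_PICK action=beep
5. evDetect: (M_PICK) → mode=M_DROP action=beep
6. evContact: (M_DROP) → mode=M_SCAN action=led_on
7. evContact: (M_SCAN) → mode=M_PICK action=beep
8. evDetect: (M_PICK) → mode=M_DROP action=beep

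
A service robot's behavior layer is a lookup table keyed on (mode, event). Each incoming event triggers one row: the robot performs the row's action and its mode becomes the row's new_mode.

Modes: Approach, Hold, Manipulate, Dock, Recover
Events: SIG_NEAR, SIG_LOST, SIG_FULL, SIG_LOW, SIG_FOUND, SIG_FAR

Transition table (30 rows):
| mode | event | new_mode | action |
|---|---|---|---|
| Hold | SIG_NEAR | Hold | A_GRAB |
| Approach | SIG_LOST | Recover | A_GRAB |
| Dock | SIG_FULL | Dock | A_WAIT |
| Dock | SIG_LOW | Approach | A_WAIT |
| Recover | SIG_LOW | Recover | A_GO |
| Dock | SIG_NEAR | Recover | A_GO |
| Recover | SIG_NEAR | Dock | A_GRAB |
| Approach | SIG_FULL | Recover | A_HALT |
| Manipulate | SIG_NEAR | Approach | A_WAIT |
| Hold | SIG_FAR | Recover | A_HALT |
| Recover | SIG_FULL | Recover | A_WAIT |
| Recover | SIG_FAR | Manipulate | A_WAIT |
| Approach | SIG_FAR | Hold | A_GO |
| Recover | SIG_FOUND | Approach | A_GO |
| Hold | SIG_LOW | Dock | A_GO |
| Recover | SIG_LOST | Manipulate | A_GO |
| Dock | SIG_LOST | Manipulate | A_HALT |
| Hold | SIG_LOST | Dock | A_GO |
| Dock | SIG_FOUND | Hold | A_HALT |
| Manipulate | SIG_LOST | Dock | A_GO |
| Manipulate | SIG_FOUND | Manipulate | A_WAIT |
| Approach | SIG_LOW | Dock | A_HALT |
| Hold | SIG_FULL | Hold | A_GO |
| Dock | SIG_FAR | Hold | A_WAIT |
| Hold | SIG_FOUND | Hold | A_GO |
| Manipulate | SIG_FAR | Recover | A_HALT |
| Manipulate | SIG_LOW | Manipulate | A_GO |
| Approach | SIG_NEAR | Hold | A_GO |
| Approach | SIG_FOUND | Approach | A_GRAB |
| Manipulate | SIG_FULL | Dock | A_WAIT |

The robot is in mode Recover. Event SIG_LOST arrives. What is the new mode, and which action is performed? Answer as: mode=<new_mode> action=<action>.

current mode = Recover; filter table to that mode:
  (Recover, SIG_LOW) → (Recover, A_GO)
  (Recover, SIG_NEAR) → (Dock, A_GRAB)
  (Recover, SIG_FULL) → (Recover, A_WAIT)
  (Recover, SIG_FAR) → (Manipulate, A_WAIT)
  (Recover, SIG_FOUND) → (Approach, A_GO)
  (Recover, SIG_LOST) → (Manipulate, A_GO)  ← event matches
event = SIG_LOST selects (Manipulate, A_GO)

mode=Manipulate action=A_GO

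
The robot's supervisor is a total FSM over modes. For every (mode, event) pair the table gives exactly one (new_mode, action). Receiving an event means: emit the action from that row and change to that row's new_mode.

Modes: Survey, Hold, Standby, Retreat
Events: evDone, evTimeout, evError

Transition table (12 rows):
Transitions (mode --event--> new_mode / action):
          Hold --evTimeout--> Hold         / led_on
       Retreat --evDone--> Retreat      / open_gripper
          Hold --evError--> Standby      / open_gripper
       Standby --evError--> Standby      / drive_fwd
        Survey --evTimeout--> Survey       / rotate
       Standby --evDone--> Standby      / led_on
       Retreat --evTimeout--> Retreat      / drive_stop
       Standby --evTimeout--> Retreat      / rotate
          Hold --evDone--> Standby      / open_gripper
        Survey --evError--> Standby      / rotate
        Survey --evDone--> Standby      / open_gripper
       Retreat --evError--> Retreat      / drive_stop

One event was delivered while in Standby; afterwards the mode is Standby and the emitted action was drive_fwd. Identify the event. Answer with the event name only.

try evDone: (Standby, evDone) → (Standby, led_on)
try evTimeout: (Standby, evTimeout) → (Retreat, rotate)
try evError: (Standby, evError) → (Standby, drive_fwd)  ← matches

evError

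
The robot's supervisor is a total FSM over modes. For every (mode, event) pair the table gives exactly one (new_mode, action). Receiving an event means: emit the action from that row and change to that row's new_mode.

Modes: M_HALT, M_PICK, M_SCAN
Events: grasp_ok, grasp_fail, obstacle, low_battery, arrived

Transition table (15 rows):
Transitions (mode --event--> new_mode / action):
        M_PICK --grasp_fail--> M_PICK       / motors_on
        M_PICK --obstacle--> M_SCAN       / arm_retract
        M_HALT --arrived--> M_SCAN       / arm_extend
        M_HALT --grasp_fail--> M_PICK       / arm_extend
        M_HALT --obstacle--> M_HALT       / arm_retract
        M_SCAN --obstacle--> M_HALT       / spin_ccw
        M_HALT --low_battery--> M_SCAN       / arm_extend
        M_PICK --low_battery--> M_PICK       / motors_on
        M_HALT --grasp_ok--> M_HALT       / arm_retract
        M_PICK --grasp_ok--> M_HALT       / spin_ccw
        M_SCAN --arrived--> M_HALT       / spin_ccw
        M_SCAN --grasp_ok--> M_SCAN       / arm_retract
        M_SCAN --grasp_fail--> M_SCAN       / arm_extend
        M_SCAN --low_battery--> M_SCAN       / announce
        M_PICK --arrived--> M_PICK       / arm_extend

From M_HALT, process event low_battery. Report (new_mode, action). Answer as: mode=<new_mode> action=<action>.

mode=M_SCAN action=arm_extend

current mode = M_HALT; filter table to that mode:
  (M_HALT, arrived) → (M_SCAN, arm_extend)
  (M_HALT, grasp_fail) → (M_PICK, arm_extend)
  (M_HALT, obstacle) → (M_HALT, arm_retract)
  (M_HALT, low_battery) → (M_SCAN, arm_extend)  ← event matches
  (M_HALT, grasp_ok) → (M_HALT, arm_retract)
event = low_battery selects (M_SCAN, arm_extend)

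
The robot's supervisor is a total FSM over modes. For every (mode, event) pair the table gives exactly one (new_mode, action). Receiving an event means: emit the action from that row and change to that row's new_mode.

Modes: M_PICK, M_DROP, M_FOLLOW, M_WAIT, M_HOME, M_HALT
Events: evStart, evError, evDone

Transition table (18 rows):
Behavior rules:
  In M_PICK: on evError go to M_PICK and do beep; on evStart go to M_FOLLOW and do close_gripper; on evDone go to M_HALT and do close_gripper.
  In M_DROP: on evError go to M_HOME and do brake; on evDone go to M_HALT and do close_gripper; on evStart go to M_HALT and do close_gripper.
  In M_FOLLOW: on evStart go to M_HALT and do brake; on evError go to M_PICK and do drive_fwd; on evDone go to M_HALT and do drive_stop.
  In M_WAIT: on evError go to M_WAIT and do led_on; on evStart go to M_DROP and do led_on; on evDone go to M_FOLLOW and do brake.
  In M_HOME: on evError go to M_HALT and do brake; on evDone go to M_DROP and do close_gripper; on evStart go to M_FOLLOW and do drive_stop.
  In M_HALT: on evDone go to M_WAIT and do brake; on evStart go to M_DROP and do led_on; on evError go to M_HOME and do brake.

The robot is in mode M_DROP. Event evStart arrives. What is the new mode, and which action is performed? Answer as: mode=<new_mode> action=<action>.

current mode = M_DROP; filter table to that mode:
  (M_DROP, evError) → (M_HOME, brake)
  (M_DROP, evDone) → (M_HALT, close_gripper)
  (M_DROP, evStart) → (M_HALT, close_gripper)  ← event matches
event = evStart selects (M_HALT, close_gripper)

mode=M_HALT action=close_gripper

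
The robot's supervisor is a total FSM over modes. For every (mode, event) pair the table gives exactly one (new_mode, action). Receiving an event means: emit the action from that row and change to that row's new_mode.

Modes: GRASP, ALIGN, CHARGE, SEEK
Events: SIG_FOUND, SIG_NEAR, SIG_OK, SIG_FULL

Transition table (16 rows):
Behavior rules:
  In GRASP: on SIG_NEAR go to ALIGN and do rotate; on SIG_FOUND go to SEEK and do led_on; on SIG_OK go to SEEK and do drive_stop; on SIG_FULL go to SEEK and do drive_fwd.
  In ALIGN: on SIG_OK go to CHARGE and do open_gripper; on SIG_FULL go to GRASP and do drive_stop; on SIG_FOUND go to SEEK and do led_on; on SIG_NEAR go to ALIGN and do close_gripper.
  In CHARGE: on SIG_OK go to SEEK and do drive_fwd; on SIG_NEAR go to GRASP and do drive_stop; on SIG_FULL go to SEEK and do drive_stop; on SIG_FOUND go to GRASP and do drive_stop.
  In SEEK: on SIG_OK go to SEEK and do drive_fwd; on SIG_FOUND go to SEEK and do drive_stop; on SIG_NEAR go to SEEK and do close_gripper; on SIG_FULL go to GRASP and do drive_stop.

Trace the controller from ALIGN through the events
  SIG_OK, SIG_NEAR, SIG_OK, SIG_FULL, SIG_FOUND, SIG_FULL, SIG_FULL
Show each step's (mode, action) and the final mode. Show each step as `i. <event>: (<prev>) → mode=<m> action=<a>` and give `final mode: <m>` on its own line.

1. SIG_OK: (ALIGN) → mode=CHARGE action=open_gripper
2. SIG_NEAR: (CHARGE) → mode=GRASP action=drive_stop
3. SIG_OK: (GRASP) → mode=SEEK action=drive_stop
4. SIG_FULL: (SEEK) → mode=GRASP action=drive_stop
5. SIG_FOUND: (GRASP) → mode=SEEK action=led_on
6. SIG_FULL: (SEEK) → mode=GRASP action=drive_stop
7. SIG_FULL: (GRASP) → mode=SEEK action=drive_fwd

final mode: SEEK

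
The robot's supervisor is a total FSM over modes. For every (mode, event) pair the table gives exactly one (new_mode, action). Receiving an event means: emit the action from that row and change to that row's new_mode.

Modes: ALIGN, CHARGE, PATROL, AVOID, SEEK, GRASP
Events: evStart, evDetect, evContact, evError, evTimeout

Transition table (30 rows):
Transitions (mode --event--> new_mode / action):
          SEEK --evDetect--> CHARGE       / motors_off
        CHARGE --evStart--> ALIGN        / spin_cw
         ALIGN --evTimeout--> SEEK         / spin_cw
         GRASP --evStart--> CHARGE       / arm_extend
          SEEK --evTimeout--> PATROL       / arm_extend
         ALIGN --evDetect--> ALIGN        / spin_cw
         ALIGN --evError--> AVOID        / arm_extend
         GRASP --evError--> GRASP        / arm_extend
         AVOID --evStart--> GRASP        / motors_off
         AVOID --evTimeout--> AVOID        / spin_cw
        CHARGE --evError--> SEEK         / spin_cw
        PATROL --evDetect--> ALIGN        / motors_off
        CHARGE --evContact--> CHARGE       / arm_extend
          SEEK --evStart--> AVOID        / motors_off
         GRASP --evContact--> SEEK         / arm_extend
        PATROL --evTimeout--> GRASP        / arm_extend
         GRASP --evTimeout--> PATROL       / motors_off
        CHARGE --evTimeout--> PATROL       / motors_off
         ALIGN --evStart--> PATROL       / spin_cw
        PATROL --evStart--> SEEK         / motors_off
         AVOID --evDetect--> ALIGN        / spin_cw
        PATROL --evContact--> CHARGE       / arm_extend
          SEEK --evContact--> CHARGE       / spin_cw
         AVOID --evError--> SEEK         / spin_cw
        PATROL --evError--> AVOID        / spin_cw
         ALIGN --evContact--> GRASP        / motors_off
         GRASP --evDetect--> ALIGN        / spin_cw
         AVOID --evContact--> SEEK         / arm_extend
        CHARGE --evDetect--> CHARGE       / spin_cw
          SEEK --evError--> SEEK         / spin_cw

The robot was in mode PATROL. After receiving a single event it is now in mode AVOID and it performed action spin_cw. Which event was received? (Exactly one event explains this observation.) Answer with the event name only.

try evStart: (PATROL, evStart) → (SEEK, motors_off)
try evDetect: (PATROL, evDetect) → (ALIGN, motors_off)
try evContact: (PATROL, evContact) → (CHARGE, arm_extend)
try evError: (PATROL, evError) → (AVOID, spin_cw)  ← matches
try evTimeout: (PATROL, evTimeout) → (GRASP, arm_extend)

evError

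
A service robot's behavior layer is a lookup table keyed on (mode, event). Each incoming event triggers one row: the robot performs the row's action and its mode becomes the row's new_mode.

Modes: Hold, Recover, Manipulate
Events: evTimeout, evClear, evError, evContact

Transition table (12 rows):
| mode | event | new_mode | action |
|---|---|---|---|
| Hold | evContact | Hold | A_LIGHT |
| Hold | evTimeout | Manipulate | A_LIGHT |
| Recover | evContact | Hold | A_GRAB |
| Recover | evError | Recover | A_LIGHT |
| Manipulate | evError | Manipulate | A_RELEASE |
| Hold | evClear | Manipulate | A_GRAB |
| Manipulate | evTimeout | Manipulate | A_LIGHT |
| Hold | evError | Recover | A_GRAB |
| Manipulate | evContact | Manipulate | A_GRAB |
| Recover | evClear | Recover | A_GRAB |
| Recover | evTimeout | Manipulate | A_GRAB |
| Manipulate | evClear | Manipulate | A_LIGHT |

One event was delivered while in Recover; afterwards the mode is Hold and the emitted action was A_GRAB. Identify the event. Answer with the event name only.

evContact

try evTimeout: (Recover, evTimeout) → (Manipulate, A_GRAB)
try evClear: (Recover, evClear) → (Recover, A_GRAB)
try evError: (Recover, evError) → (Recover, A_LIGHT)
try evContact: (Recover, evContact) → (Hold, A_GRAB)  ← matches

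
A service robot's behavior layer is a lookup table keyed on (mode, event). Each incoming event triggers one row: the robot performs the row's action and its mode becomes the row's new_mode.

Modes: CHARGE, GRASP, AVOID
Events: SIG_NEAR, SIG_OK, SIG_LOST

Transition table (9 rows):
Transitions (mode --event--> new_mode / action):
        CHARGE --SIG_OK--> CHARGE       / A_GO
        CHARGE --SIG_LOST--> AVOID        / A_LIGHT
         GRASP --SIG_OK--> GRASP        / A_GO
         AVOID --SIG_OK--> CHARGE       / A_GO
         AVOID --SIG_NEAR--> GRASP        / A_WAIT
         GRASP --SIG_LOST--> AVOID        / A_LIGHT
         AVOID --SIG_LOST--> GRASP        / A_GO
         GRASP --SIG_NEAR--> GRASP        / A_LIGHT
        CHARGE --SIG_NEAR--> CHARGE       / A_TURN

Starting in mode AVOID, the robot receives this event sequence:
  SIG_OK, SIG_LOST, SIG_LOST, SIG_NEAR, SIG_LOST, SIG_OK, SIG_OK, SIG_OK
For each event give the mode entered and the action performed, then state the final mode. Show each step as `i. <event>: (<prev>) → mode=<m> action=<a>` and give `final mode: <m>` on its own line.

final mode: CHARGE

1. SIG_OK: (AVOID) → mode=CHARGE action=A_GO
2. SIG_LOST: (CHARGE) → mode=AVOID action=A_LIGHT
3. SIG_LOST: (AVOID) → mode=GRASP action=A_GO
4. SIG_NEAR: (GRASP) → mode=GRASP action=A_LIGHT
5. SIG_LOST: (GRASP) → mode=AVOID action=A_LIGHT
6. SIG_OK: (AVOID) → mode=CHARGE action=A_GO
7. SIG_OK: (CHARGE) → mode=CHARGE action=A_GO
8. SIG_OK: (CHARGE) → mode=CHARGE action=A_GO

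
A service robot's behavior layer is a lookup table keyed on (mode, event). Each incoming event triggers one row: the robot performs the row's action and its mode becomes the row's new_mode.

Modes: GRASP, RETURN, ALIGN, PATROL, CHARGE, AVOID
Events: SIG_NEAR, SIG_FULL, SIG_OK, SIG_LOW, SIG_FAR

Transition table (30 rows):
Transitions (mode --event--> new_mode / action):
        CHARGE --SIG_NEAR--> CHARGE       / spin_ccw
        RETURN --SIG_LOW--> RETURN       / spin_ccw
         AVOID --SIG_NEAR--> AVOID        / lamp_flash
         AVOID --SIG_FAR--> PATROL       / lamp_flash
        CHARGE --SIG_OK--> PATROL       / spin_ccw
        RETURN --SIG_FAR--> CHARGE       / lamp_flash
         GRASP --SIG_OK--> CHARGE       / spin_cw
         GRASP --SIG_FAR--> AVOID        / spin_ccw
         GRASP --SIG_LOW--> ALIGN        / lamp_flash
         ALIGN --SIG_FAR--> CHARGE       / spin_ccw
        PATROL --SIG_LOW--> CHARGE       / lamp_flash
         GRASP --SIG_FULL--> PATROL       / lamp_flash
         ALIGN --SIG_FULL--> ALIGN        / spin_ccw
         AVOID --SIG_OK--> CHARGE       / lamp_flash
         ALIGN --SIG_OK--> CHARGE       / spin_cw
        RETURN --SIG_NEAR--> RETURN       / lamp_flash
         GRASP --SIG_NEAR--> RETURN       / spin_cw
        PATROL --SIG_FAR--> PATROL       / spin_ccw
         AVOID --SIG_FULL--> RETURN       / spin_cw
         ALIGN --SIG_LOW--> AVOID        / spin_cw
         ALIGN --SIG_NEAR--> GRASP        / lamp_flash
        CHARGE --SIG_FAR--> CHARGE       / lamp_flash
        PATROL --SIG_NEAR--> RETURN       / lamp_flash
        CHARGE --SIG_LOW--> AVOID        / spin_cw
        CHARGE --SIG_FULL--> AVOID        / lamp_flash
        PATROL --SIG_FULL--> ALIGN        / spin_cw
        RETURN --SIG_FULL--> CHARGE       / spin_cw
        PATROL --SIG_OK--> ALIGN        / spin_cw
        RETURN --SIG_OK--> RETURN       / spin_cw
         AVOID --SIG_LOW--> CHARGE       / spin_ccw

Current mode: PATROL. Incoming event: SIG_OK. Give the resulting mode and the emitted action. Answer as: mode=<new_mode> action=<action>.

mode=ALIGN action=spin_cw

current mode = PATROL; filter table to that mode:
  (PATROL, SIG_LOW) → (CHARGE, lamp_flash)
  (PATROL, SIG_FAR) → (PATROL, spin_ccw)
  (PATROL, SIG_NEAR) → (RETURN, lamp_flash)
  (PATROL, SIG_FULL) → (ALIGN, spin_cw)
  (PATROL, SIG_OK) → (ALIGN, spin_cw)  ← event matches
event = SIG_OK selects (ALIGN, spin_cw)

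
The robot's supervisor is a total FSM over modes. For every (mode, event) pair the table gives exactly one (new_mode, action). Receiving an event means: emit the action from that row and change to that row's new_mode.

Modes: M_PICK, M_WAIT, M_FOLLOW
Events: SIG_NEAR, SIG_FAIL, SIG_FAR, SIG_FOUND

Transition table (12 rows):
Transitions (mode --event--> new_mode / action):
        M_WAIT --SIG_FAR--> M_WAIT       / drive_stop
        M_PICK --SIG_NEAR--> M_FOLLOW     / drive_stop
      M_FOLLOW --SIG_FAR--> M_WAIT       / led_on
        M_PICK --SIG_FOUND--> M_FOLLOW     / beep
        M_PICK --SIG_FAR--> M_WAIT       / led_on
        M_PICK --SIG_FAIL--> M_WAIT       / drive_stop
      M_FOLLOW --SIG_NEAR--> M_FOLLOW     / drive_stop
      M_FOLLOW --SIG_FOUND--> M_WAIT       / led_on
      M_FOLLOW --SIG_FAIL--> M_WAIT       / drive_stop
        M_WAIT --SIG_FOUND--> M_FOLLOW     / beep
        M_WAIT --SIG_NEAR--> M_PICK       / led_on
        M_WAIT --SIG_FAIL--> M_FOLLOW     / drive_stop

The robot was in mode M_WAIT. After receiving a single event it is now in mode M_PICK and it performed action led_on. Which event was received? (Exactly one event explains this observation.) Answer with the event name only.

try SIG_NEAR: (M_WAIT, SIG_NEAR) → (M_PICK, led_on)  ← matches
try SIG_FAIL: (M_WAIT, SIG_FAIL) → (M_FOLLOW, drive_stop)
try SIG_FAR: (M_WAIT, SIG_FAR) → (M_WAIT, drive_stop)
try SIG_FOUND: (M_WAIT, SIG_FOUND) → (M_FOLLOW, beep)

SIG_NEAR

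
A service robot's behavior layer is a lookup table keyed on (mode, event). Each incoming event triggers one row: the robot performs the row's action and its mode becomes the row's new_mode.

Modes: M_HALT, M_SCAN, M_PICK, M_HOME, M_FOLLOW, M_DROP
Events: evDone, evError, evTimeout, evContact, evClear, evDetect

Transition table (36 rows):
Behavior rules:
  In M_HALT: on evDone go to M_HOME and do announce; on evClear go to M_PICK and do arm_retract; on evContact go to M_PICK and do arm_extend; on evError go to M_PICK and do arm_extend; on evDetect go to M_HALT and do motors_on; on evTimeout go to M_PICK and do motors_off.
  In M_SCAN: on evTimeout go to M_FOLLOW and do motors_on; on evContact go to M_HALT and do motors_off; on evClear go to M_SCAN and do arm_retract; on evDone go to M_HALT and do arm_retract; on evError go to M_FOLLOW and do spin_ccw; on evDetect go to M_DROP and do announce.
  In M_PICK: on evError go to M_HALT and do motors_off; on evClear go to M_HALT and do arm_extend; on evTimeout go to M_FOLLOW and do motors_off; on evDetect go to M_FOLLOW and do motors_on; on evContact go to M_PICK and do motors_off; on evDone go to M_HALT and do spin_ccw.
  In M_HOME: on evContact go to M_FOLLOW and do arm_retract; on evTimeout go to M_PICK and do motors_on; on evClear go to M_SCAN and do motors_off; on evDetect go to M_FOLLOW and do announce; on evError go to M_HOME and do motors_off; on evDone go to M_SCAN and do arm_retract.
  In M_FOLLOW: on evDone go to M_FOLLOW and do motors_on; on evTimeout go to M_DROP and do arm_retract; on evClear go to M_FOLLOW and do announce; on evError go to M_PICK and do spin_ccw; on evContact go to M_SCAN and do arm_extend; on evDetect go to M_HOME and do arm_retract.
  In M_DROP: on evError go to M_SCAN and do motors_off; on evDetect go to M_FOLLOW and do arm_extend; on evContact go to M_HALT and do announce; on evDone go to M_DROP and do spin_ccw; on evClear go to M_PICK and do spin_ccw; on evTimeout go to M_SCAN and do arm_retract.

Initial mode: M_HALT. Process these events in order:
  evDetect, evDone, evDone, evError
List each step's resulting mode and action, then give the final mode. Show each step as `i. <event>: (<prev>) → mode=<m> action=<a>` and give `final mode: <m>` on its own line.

final mode: M_FOLLOW

1. evDetect: (M_HALT) → mode=M_HALT action=motors_on
2. evDone: (M_HALT) → mode=M_HOME action=announce
3. evDone: (M_HOME) → mode=M_SCAN action=arm_retract
4. evError: (M_SCAN) → mode=M_FOLLOW action=spin_ccw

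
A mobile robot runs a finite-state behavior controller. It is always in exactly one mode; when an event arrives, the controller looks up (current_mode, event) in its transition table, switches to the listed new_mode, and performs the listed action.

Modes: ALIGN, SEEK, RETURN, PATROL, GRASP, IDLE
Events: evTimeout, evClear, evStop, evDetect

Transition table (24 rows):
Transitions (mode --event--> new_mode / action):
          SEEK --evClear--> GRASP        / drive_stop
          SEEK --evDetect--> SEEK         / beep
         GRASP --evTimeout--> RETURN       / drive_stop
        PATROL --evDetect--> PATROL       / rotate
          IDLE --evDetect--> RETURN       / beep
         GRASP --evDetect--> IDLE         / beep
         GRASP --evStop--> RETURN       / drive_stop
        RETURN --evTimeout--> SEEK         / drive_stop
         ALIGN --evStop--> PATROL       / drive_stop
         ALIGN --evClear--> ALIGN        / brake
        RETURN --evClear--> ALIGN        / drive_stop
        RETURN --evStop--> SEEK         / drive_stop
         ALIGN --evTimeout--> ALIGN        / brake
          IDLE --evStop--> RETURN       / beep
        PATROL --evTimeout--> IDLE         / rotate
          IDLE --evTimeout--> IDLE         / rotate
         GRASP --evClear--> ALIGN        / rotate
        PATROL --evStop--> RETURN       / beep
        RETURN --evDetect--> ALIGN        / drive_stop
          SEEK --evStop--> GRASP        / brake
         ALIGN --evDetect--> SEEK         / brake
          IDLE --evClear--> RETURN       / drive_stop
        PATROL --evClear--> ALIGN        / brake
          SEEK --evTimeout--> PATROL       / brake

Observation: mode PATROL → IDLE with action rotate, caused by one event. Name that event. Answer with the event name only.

try evTimeout: (PATROL, evTimeout) → (IDLE, rotate)  ← matches
try evClear: (PATROL, evClear) → (ALIGN, brake)
try evStop: (PATROL, evStop) → (RETURN, beep)
try evDetect: (PATROL, evDetect) → (PATROL, rotate)

evTimeout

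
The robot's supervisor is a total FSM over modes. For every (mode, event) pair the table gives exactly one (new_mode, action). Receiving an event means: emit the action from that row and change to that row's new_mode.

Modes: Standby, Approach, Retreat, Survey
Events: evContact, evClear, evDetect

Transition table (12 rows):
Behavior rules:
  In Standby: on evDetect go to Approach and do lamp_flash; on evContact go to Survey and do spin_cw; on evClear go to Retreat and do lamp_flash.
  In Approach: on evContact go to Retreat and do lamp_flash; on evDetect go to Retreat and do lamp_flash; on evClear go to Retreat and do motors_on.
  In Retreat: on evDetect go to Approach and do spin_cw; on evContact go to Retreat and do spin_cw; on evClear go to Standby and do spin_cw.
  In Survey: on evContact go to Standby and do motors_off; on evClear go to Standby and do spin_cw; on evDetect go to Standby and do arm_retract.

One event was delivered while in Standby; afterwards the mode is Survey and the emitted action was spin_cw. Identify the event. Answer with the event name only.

try evContact: (Standby, evContact) → (Survey, spin_cw)  ← matches
try evClear: (Standby, evClear) → (Retreat, lamp_flash)
try evDetect: (Standby, evDetect) → (Approach, lamp_flash)

evContact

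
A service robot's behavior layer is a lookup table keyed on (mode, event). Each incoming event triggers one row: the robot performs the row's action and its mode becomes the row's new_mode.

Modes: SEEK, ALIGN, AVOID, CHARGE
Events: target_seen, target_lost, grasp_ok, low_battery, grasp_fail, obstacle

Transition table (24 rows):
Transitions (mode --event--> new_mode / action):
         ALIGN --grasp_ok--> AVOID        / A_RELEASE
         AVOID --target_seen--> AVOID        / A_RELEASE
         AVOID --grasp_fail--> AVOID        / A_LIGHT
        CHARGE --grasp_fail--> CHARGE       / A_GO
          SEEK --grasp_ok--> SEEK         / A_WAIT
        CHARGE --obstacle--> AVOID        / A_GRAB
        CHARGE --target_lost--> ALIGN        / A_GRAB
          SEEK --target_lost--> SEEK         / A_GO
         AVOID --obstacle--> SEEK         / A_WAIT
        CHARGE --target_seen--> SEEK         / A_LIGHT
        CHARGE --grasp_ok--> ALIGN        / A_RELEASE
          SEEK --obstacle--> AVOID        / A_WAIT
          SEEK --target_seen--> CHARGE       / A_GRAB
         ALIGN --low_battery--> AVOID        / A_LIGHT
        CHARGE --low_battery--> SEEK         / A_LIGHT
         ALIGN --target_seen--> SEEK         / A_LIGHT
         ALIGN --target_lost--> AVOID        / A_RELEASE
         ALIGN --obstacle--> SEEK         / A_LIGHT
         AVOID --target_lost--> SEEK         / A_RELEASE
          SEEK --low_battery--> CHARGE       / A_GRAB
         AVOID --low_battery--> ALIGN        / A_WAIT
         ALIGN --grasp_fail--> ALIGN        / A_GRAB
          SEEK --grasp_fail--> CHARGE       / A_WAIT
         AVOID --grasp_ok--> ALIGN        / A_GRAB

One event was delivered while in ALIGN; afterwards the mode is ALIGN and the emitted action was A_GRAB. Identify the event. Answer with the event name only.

grasp_fail

try target_seen: (ALIGN, target_seen) → (SEEK, A_LIGHT)
try target_lost: (ALIGN, target_lost) → (AVOID, A_RELEASE)
try grasp_ok: (ALIGN, grasp_ok) → (AVOID, A_RELEASE)
try low_battery: (ALIGN, low_battery) → (AVOID, A_LIGHT)
try grasp_fail: (ALIGN, grasp_fail) → (ALIGN, A_GRAB)  ← matches
try obstacle: (ALIGN, obstacle) → (SEEK, A_LIGHT)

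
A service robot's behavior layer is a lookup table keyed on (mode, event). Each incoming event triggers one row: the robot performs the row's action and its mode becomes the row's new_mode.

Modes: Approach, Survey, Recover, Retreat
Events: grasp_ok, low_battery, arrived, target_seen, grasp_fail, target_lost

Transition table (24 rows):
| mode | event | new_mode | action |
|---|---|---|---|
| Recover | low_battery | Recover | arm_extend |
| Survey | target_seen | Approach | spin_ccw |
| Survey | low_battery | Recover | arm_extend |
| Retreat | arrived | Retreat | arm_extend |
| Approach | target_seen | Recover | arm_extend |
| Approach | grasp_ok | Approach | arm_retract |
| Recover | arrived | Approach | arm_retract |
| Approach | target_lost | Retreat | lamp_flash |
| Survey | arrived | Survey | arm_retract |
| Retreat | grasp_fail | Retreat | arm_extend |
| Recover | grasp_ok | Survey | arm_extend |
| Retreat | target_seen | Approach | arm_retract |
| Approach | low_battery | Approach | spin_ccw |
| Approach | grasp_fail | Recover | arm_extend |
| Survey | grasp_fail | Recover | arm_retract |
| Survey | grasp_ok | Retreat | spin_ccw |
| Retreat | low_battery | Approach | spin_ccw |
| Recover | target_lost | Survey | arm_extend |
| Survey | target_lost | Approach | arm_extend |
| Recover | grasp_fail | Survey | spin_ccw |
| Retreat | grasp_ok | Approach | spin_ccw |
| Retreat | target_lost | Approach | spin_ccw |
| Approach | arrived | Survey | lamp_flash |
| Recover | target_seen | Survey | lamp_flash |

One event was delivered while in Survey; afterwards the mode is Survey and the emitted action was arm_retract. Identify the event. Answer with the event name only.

try grasp_ok: (Survey, grasp_ok) → (Retreat, spin_ccw)
try low_battery: (Survey, low_battery) → (Recover, arm_extend)
try arrived: (Survey, arrived) → (Survey, arm_retract)  ← matches
try target_seen: (Survey, target_seen) → (Approach, spin_ccw)
try grasp_fail: (Survey, grasp_fail) → (Recover, arm_retract)
try target_lost: (Survey, target_lost) → (Approach, arm_extend)

arrived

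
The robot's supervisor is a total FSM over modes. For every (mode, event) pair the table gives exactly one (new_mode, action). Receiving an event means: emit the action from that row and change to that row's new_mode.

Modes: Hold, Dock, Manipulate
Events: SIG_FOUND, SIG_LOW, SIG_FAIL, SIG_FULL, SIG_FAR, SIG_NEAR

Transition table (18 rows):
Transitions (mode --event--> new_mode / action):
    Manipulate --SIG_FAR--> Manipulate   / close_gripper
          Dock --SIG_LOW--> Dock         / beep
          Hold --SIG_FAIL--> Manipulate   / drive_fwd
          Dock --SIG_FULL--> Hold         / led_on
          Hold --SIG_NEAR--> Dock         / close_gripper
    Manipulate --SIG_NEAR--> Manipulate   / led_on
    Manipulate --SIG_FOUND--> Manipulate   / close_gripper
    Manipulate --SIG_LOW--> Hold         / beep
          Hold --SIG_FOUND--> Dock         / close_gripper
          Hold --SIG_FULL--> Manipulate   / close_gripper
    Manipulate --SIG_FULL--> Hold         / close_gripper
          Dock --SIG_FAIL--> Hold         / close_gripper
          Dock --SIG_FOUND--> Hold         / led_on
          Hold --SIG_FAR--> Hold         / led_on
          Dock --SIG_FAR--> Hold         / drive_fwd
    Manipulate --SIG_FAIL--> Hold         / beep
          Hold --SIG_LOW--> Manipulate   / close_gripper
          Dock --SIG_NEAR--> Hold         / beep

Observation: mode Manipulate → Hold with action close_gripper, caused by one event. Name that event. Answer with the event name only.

try SIG_FOUND: (Manipulate, SIG_FOUND) → (Manipulate, close_gripper)
try SIG_LOW: (Manipulate, SIG_LOW) → (Hold, beep)
try SIG_FAIL: (Manipulate, SIG_FAIL) → (Hold, beep)
try SIG_FULL: (Manipulate, SIG_FULL) → (Hold, close_gripper)  ← matches
try SIG_FAR: (Manipulate, SIG_FAR) → (Manipulate, close_gripper)
try SIG_NEAR: (Manipulate, SIG_NEAR) → (Manipulate, led_on)

SIG_FULL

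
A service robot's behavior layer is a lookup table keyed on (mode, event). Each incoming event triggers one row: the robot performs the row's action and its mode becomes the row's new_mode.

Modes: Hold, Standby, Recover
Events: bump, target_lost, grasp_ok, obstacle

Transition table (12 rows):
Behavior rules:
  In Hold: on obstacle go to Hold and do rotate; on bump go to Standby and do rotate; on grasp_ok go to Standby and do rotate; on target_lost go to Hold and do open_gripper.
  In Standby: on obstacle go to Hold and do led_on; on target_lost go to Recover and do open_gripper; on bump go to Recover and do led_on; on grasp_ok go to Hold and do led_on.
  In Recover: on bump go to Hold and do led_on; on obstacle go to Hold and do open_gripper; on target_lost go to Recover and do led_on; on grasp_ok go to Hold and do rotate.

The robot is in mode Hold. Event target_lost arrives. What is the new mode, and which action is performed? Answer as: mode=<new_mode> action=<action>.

current mode = Hold; filter table to that mode:
  (Hold, obstacle) → (Hold, rotate)
  (Hold, bump) → (Standby, rotate)
  (Hold, grasp_ok) → (Standby, rotate)
  (Hold, target_lost) → (Hold, open_gripper)  ← event matches
event = target_lost selects (Hold, open_gripper)

mode=Hold action=open_gripper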